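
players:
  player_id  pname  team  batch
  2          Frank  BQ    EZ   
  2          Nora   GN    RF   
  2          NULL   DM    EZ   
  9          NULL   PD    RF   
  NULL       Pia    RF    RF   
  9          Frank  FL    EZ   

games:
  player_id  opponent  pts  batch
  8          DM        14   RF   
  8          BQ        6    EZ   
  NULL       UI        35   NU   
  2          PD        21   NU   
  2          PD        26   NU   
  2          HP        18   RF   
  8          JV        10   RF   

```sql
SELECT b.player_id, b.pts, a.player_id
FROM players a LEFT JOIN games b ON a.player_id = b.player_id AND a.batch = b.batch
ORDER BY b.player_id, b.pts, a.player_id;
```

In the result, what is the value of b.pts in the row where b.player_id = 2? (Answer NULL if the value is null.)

LEFT JOIN keeps every row from `players`; unmatched rows get NULL for `games`'s columns.
Matching on a.player_id = b.player_id AND a.batch = b.batch. A NULL in a compared column never satisfies the condition.
Matched pairs: 1; unmatched a rows kept: 5.

18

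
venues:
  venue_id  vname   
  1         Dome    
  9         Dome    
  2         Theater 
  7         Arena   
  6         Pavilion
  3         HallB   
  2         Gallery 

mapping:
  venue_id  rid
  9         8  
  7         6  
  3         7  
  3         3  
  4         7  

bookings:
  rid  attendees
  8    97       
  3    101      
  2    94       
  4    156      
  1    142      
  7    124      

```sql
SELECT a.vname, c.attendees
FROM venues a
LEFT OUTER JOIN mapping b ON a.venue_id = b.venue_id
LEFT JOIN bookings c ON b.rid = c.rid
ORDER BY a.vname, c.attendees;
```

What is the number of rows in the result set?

Evaluate left to right. First `venues a LEFT JOIN mapping b` on venue_id: 8 row(s).
Then LEFT JOIN `bookings c` on rid: each of those 8 rows is kept; rows whose b.rid has no match in c get NULL for c's columns.
Result: 8 row(s).

8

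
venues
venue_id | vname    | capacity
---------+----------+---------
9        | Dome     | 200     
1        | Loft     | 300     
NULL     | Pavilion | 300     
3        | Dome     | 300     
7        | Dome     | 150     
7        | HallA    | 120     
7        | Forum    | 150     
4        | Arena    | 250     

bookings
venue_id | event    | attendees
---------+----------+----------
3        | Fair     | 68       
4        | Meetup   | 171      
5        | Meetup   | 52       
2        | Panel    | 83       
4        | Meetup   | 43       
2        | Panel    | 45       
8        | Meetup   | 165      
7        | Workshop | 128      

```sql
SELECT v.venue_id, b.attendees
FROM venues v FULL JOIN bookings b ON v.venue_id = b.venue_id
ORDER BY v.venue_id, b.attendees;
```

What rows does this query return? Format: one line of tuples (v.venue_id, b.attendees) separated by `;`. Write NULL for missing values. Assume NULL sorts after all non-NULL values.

(1, NULL); (3, 68); (4, 43); (4, 171); (7, 128); (7, 128); (7, 128); (9, NULL); (NULL, 45); (NULL, 52); (NULL, 83); (NULL, 165); (NULL, NULL)

FULL OUTER JOIN keeps every row from both sides; unmatched rows get NULL for the other side's columns.
Matching on v.venue_id = b.venue_id. A NULL in a compared column never satisfies the condition.
Matched pairs: 6; unmatched v rows kept: 3; unmatched b rows kept: 4.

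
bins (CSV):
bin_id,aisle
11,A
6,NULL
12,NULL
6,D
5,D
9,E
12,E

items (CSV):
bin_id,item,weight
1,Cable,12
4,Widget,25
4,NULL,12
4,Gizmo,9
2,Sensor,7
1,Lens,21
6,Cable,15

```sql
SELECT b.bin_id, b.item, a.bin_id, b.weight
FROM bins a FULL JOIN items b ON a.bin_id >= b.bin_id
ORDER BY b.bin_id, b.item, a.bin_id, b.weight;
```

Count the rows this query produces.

48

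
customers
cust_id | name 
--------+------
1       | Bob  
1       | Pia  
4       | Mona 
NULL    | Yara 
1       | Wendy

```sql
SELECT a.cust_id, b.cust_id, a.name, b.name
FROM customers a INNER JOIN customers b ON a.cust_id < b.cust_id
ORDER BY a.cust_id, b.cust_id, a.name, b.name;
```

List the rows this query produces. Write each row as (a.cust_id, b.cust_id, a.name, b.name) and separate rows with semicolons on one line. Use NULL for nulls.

(1, 4, Bob, Mona); (1, 4, Pia, Mona); (1, 4, Wendy, Mona)

INNER JOIN keeps only pairs where the ON condition holds.
Matching on a.cust_id < b.cust_id. A NULL in a compared column never satisfies the condition.
Matched pairs: 3.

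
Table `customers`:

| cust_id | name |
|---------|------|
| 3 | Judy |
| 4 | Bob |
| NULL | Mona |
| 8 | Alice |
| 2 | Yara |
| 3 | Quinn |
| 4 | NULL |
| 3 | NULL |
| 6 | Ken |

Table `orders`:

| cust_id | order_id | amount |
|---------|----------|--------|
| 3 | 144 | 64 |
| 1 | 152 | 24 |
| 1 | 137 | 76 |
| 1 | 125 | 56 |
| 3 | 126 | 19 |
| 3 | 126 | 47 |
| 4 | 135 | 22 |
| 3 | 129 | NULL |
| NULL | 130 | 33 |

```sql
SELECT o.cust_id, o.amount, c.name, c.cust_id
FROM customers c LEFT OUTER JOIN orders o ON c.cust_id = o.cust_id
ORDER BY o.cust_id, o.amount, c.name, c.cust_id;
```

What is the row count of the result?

18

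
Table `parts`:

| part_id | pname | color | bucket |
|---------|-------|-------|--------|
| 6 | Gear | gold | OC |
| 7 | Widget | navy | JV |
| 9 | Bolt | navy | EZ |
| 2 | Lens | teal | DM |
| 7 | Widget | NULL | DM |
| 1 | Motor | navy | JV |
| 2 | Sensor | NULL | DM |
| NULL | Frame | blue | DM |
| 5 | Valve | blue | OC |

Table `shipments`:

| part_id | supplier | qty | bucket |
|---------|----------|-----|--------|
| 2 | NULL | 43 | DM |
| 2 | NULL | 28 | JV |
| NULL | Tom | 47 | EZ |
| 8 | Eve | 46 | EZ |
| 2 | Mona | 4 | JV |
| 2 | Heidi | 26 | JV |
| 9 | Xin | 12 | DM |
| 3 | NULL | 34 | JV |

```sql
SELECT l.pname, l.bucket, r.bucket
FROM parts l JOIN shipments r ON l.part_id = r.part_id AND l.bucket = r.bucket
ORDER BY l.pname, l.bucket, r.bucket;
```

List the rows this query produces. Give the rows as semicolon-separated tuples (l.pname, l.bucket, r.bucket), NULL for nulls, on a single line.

(Lens, DM, DM); (Sensor, DM, DM)

INNER JOIN keeps only pairs where the ON condition holds.
Matching on l.part_id = r.part_id AND l.bucket = r.bucket. A NULL in a compared column never satisfies the condition.
- l[0] part_id=6, bucket=OC → no match; dropped.
- l[1] part_id=7, bucket=JV → no match; dropped.
- l[2] part_id=9, bucket=EZ → no match; dropped.
- l[3] part_id=2, bucket=DM → 1 match(es) in r → 1 row(s).
- l[4] part_id=7, bucket=DM → no match; dropped.
- l[5] part_id=1, bucket=JV → no match; dropped.
- l[6] part_id=2, bucket=DM → 1 match(es) in r → 1 row(s).
- l[7] part_id=NULL, bucket=DM → no match; dropped.
- l[8] part_id=5, bucket=OC → no match; dropped.
After projecting and ordering:
l.pname | l.bucket | r.bucket
Lens | DM | DM
Sensor | DM | DM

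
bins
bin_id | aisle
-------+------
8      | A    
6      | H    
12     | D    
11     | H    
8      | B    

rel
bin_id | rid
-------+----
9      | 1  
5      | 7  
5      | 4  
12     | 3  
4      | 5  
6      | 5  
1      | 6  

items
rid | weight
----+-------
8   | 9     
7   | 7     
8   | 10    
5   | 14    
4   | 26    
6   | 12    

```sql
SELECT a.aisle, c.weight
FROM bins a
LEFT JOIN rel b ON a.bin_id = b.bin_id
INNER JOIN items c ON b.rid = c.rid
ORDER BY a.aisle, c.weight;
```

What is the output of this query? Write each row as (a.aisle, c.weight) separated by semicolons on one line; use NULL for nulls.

Joins associate left-to-right: bins LEFT JOIN rel on bin_id gives 5 intermediate row(s).
Then INNER JOIN `items c` on rid: keep only rows whose b.rid appears in c.

(H, 14)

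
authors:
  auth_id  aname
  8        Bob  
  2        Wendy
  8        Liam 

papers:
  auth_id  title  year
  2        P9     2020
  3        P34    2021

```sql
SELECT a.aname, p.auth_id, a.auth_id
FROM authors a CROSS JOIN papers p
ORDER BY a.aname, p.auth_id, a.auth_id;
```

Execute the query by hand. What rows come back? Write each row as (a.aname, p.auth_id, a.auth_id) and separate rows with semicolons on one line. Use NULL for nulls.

CROSS JOIN pairs every row of `authors` with every row of `papers`: 3 × 2 = 6 rows.
After projecting and ordering:
a.aname | p.auth_id | a.auth_id
Bob | 2 | 8
Bob | 3 | 8
Liam | 2 | 8
Liam | 3 | 8
Wendy | 2 | 2
Wendy | 3 | 2

(Bob, 2, 8); (Bob, 3, 8); (Liam, 2, 8); (Liam, 3, 8); (Wendy, 2, 2); (Wendy, 3, 2)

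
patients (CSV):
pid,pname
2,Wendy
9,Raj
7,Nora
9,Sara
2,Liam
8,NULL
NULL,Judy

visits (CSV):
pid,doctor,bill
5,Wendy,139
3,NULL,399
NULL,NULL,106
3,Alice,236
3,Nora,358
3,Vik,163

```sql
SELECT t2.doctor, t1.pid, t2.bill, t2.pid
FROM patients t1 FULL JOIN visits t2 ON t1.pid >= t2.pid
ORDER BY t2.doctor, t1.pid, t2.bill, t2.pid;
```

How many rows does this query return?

FULL OUTER JOIN keeps every row from both sides; unmatched rows get NULL for the other side's columns.
Matching on t1.pid >= t2.pid. A NULL in a compared column never satisfies the condition.
- t1 (pid=2) has no partner → padded with NULL.
- t1 (pid=9) pairs with 5 row(s) of t2.
- t1 (pid=7) pairs with 5 row(s) of t2.
- t1 (pid=9) pairs with 5 row(s) of t2.
- t1 (pid=2) has no partner → padded with NULL.
- t1 (pid=8) pairs with 5 row(s) of t2.
- t1 (pid=NULL) has no partner → padded with NULL.
- 1 row(s) from t2 found no t1 partner → padded with NULL.
Total: 20 matched + 4 padded = 24 rows.

24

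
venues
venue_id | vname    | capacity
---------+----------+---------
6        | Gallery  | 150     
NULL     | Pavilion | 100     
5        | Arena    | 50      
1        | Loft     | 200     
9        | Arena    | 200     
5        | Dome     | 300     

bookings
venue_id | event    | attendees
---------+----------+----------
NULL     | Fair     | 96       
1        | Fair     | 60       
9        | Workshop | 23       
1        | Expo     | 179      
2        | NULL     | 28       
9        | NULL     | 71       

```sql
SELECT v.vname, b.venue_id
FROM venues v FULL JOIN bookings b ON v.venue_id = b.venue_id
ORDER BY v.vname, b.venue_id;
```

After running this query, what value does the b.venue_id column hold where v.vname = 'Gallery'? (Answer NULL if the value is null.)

NULL

FULL OUTER JOIN keeps every row from both sides; unmatched rows get NULL for the other side's columns.
Matching on v.venue_id = b.venue_id. A NULL in a compared column never satisfies the condition.
Matched pairs: 4; unmatched v rows kept: 4; unmatched b rows kept: 2.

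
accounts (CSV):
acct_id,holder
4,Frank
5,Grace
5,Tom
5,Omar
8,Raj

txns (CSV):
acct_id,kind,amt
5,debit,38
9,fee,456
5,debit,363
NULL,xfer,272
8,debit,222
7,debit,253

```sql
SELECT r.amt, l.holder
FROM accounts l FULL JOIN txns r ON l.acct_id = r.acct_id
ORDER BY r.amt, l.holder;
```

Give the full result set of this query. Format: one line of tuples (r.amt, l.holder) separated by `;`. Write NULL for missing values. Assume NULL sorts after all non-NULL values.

(38, Grace); (38, Omar); (38, Tom); (222, Raj); (253, NULL); (272, NULL); (363, Grace); (363, Omar); (363, Tom); (456, NULL); (NULL, Frank)

FULL OUTER JOIN keeps every row from both sides; unmatched rows get NULL for the other side's columns.
Matching on l.acct_id = r.acct_id. A NULL in a compared column never satisfies the condition.
- l (acct_id=4) has no partner → padded with NULL.
- l (acct_id=5) pairs with 2 row(s) of r.
- l (acct_id=5) pairs with 2 row(s) of r.
- l (acct_id=5) pairs with 2 row(s) of r.
- l (acct_id=8) pairs with 1 row(s) of r.
- 3 row(s) from r found no l partner → padded with NULL.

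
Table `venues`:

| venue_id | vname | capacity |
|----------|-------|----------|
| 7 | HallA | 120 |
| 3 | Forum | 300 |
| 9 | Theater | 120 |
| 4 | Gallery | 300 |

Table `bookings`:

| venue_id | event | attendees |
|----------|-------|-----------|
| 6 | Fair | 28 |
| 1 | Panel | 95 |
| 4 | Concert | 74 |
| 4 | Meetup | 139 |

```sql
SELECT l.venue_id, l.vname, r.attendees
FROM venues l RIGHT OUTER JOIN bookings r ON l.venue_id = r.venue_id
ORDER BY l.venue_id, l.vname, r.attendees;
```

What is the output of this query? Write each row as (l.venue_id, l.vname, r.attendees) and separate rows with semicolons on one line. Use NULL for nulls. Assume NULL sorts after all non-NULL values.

(4, Gallery, 74); (4, Gallery, 139); (NULL, NULL, 28); (NULL, NULL, 95)

RIGHT JOIN keeps every row from `bookings`; unmatched rows get NULL for `venues`'s columns.
Matching on l.venue_id = r.venue_id.
- l (venue_id=7) has no partner in r.
- l (venue_id=3) has no partner in r.
- l (venue_id=9) has no partner in r.
- l (venue_id=4) pairs with 2 row(s) of r.
- plus 2 unmatched r row(s), each kept with NULL l columns.
After projecting and ordering:
l.venue_id | l.vname | r.attendees
4 | Gallery | 74
4 | Gallery | 139
NULL | NULL | 28
NULL | NULL | 95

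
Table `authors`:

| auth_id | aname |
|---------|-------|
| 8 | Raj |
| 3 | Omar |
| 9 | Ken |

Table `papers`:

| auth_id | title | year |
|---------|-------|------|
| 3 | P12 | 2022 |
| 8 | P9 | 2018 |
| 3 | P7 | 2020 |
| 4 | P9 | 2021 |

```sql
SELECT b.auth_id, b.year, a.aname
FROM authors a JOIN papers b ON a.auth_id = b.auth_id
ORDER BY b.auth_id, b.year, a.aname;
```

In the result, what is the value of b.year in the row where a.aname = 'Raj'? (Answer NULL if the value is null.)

2018

INNER JOIN keeps only pairs where the ON condition holds.
Matching on a.auth_id = b.auth_id.
Matched pairs: 3.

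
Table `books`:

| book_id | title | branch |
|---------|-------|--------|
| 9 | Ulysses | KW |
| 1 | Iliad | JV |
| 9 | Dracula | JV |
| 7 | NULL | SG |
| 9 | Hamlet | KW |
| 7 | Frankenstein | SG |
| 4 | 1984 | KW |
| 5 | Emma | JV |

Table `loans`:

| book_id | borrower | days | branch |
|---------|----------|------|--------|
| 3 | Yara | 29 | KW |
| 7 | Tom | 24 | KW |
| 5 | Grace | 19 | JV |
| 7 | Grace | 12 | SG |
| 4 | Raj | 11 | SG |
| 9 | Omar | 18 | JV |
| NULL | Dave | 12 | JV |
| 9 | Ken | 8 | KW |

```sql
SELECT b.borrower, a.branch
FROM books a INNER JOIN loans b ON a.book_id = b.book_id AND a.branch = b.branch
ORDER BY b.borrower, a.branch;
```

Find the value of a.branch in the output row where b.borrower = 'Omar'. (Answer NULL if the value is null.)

JV

INNER JOIN keeps only pairs where the ON condition holds.
Matching on a.book_id = b.book_id AND a.branch = b.branch. A NULL in a compared column never satisfies the condition.
- a row (book_id=9, branch=KW): matches 1 b row(s) → 1 output row(s).
- a row (book_id=1, branch=JV): no match → dropped.
- a row (book_id=9, branch=JV): matches 1 b row(s) → 1 output row(s).
- a row (book_id=7, branch=SG): matches 1 b row(s) → 1 output row(s).
- a row (book_id=9, branch=KW): matches 1 b row(s) → 1 output row(s).
- a row (book_id=7, branch=SG): matches 1 b row(s) → 1 output row(s).
- a row (book_id=4, branch=KW): no match → dropped.
- a row (book_id=5, branch=JV): matches 1 b row(s) → 1 output row(s).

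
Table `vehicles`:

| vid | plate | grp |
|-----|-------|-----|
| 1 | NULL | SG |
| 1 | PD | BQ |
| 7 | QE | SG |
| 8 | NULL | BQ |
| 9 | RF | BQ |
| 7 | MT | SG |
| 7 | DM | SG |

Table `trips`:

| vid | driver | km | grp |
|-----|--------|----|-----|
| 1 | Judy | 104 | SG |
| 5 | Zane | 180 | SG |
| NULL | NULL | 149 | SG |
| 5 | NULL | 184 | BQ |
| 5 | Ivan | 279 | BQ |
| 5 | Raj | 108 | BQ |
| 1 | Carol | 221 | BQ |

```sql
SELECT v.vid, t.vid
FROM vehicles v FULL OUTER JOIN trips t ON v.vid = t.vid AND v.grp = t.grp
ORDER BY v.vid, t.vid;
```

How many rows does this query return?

FULL OUTER JOIN keeps every row from both sides; unmatched rows get NULL for the other side's columns.
Matching on v.vid = t.vid AND v.grp = t.grp. A NULL in a compared column never satisfies the condition.
Matched pairs: 2; unmatched v rows kept: 5; unmatched t rows kept: 5.
Total: 2 matched + 10 padded = 12 rows.

12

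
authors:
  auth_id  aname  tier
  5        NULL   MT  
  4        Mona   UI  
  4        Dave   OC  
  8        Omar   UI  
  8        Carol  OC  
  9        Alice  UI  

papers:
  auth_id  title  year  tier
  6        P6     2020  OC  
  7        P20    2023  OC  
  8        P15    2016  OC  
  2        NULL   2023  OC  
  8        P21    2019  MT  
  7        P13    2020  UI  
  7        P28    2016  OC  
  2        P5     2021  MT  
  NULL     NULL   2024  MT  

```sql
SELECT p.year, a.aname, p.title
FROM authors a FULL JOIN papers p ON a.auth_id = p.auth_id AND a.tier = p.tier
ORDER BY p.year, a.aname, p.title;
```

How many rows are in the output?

14

FULL OUTER JOIN keeps every row from both sides; unmatched rows get NULL for the other side's columns.
Matching on a.auth_id = p.auth_id AND a.tier = p.tier. A NULL in a compared column never satisfies the condition.
Matched pairs: 1; unmatched a rows kept: 5; unmatched p rows kept: 8.
Total: 1 matched + 13 padded = 14 rows.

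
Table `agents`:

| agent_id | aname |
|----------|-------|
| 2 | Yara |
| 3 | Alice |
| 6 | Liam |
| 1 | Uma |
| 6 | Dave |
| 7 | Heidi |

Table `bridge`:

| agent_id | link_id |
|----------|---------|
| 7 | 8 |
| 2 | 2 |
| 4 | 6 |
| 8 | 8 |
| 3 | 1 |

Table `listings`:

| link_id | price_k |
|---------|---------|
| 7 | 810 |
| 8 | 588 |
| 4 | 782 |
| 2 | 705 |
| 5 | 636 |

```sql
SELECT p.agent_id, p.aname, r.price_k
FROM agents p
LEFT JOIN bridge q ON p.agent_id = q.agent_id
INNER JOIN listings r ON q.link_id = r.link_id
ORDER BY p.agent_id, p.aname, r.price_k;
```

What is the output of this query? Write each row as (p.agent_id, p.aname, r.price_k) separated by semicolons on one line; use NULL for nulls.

(2, Yara, 705); (7, Heidi, 588)

Evaluate left to right. First `agents p LEFT JOIN bridge q` on agent_id: 6 row(s).
Then INNER JOIN `listings r` on link_id: keep only rows whose q.link_id appears in r.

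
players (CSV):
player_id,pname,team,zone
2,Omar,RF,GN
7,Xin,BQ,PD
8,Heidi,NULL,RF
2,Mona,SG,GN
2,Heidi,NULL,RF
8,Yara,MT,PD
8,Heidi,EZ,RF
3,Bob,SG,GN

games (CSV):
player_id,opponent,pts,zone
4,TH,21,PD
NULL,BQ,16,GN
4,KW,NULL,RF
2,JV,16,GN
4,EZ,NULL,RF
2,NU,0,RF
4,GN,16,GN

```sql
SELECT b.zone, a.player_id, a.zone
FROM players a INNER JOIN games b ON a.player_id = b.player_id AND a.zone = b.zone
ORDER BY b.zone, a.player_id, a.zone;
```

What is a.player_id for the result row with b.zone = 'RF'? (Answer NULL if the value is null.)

2

INNER JOIN keeps only pairs where the ON condition holds.
Matching on a.player_id = b.player_id AND a.zone = b.zone. A NULL in a compared column never satisfies the condition.
Matched pairs: 3.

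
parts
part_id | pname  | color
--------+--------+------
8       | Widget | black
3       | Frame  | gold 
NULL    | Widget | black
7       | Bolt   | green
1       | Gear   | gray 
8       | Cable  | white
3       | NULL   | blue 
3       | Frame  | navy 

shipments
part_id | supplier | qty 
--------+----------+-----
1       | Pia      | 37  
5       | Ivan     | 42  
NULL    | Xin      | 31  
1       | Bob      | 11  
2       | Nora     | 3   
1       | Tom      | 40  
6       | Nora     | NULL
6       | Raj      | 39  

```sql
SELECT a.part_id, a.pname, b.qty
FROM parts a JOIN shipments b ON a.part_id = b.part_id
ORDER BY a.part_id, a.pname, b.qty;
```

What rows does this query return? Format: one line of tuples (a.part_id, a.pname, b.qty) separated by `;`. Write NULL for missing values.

INNER JOIN keeps only pairs where the ON condition holds.
Matching on a.part_id = b.part_id. A NULL in a compared column never satisfies the condition.
- part_id=8: no matching b row, dropped.
- part_id=3: no matching b row, dropped.
- part_id=NULL: no matching b row, dropped.
- part_id=7: no matching b row, dropped.
- part_id=1: 3 matching b row(s), so 3 row(s) emitted.
- part_id=8: no matching b row, dropped.
- part_id=3: no matching b row, dropped.
- part_id=3: no matching b row, dropped.
After projecting and ordering:
a.part_id | a.pname | b.qty
1 | Gear | 11
1 | Gear | 37
1 | Gear | 40

(1, Gear, 11); (1, Gear, 37); (1, Gear, 40)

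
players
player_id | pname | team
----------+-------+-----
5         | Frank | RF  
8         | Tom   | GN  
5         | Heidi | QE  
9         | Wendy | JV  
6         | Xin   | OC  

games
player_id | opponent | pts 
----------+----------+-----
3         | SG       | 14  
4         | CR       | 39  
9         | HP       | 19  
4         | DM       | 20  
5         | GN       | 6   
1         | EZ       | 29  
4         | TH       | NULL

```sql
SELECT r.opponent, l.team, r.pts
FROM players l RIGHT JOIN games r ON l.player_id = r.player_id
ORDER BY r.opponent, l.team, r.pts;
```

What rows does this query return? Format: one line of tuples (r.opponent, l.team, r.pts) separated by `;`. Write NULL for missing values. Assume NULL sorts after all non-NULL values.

RIGHT JOIN keeps every row from `games`; unmatched rows get NULL for `players`'s columns.
Matching on l.player_id = r.player_id.
Matched pairs: 3; unmatched r rows kept: 5.

(CR, NULL, 39); (DM, NULL, 20); (EZ, NULL, 29); (GN, QE, 6); (GN, RF, 6); (HP, JV, 19); (SG, NULL, 14); (TH, NULL, NULL)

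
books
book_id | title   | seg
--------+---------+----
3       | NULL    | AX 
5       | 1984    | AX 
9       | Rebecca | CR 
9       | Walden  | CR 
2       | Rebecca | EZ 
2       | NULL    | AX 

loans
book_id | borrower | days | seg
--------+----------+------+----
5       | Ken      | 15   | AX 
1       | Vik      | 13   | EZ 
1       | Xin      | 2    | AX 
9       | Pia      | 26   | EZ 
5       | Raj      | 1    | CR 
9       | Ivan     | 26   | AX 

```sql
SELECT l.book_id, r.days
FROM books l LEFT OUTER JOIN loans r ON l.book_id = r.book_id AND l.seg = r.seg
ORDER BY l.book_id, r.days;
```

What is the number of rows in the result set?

LEFT JOIN keeps every row from `books`; unmatched rows get NULL for `loans`'s columns.
Matching on l.book_id = r.book_id AND l.seg = r.seg.
- l (book_id=3, seg=AX) has no partner → padded with NULL.
- l (book_id=5, seg=AX) pairs with 1 row(s) of r.
- l (book_id=9, seg=CR) has no partner → padded with NULL.
- l (book_id=9, seg=CR) has no partner → padded with NULL.
- l (book_id=2, seg=EZ) has no partner → padded with NULL.
- l (book_id=2, seg=AX) has no partner → padded with NULL.
Total: 1 matched + 5 padded = 6 rows.

6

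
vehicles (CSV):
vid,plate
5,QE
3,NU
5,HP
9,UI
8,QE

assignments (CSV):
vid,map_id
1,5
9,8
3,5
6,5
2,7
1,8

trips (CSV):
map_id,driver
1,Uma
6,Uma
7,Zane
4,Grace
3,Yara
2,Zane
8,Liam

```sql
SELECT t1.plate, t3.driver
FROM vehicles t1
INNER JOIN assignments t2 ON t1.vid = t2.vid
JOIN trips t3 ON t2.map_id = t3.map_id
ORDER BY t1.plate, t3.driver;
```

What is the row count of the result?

1

Joins associate left-to-right: vehicles INNER JOIN assignments on vid gives 2 intermediate row(s).
Then INNER JOIN `trips t3` on map_id: keep only rows whose t2.map_id appears in t3.
Result: 1 row(s).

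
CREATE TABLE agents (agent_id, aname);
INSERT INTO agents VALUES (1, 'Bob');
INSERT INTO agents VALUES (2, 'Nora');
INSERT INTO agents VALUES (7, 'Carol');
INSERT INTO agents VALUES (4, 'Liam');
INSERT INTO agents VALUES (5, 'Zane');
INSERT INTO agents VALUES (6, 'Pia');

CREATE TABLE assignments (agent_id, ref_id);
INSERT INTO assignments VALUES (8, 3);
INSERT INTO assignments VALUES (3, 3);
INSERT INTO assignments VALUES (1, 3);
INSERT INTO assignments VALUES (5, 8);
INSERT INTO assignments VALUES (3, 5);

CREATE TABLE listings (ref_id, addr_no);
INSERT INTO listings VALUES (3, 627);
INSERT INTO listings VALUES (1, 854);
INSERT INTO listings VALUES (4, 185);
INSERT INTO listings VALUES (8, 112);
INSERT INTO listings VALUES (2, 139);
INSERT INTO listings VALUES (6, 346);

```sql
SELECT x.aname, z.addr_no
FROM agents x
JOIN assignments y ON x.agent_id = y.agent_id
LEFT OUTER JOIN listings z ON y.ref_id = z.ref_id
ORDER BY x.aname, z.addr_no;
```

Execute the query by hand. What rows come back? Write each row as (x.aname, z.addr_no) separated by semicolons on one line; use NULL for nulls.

(Bob, 627); (Zane, 112)

Evaluate left to right. First `agents x INNER JOIN assignments y` on agent_id: 2 row(s).
Then LEFT JOIN `listings z` on ref_id: each of those 2 rows is kept; rows whose y.ref_id has no match in z get NULL for z's columns.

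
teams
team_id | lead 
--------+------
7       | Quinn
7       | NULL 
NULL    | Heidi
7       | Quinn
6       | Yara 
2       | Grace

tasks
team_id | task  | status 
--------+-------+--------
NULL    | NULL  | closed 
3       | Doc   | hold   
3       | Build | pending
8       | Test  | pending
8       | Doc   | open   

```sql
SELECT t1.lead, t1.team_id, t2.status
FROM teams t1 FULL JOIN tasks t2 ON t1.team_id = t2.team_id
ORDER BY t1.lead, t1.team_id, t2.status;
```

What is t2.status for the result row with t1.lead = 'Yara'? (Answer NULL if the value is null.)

FULL OUTER JOIN keeps every row from both sides; unmatched rows get NULL for the other side's columns.
Matching on t1.team_id = t2.team_id. A NULL in a compared column never satisfies the condition.
- t1[0] team_id=7 → no match; kept with NULLs on the t2 side.
- t1[1] team_id=7 → no match; kept with NULLs on the t2 side.
- t1[2] team_id=NULL → no match; kept with NULLs on the t2 side.
- t1[3] team_id=7 → no match; kept with NULLs on the t2 side.
- t1[4] team_id=6 → no match; kept with NULLs on the t2 side.
- t1[5] team_id=2 → no match; kept with NULLs on the t2 side.
- plus 5 unmatched t2 row(s), each kept with NULL t1 columns.

NULL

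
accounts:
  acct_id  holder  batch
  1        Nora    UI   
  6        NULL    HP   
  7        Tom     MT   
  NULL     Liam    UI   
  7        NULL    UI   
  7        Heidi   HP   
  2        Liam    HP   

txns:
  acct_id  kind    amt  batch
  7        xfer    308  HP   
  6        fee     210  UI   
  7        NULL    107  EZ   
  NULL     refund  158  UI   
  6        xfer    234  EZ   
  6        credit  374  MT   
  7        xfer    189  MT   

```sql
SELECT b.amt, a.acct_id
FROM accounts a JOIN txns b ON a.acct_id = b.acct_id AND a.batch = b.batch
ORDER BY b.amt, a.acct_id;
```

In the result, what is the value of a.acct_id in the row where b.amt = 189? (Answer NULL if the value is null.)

INNER JOIN keeps only pairs where the ON condition holds.
Matching on a.acct_id = b.acct_id AND a.batch = b.batch. A NULL in a compared column never satisfies the condition.
- a[0] acct_id=1, batch=UI → no match; dropped.
- a[1] acct_id=6, batch=HP → no match; dropped.
- a[2] acct_id=7, batch=MT → 1 match(es) in b → 1 row(s).
- a[3] acct_id=NULL, batch=UI → no match; dropped.
- a[4] acct_id=7, batch=UI → no match; dropped.
- a[5] acct_id=7, batch=HP → 1 match(es) in b → 1 row(s).
- a[6] acct_id=2, batch=HP → no match; dropped.

7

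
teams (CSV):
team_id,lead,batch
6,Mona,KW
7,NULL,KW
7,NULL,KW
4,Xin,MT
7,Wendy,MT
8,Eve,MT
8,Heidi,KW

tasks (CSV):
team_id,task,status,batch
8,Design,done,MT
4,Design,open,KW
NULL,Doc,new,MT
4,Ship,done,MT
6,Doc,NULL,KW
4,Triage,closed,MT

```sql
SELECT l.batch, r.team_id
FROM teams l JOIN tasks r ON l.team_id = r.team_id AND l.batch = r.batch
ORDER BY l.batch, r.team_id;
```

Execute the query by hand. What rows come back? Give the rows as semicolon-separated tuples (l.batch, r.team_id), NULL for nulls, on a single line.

(KW, 6); (MT, 4); (MT, 4); (MT, 8)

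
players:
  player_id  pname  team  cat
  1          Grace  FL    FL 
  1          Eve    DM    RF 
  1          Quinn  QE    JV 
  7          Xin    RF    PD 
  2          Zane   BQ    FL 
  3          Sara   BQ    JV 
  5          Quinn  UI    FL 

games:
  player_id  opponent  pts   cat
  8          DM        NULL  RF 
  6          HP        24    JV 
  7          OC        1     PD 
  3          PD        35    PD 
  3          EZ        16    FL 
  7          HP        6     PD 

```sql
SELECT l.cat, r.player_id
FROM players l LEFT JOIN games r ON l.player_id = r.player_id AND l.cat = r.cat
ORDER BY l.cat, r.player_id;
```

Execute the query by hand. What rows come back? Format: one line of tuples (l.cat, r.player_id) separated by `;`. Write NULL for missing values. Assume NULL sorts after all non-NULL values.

(FL, NULL); (FL, NULL); (FL, NULL); (JV, NULL); (JV, NULL); (PD, 7); (PD, 7); (RF, NULL)

LEFT JOIN keeps every row from `players`; unmatched rows get NULL for `games`'s columns.
Matching on l.player_id = r.player_id AND l.cat = r.cat.
- player_id=1, cat=FL: no r row matches, row kept with r columns NULL.
- player_id=1, cat=RF: no r row matches, row kept with r columns NULL.
- player_id=1, cat=JV: no r row matches, row kept with r columns NULL.
- player_id=7, cat=PD: 2 matching r row(s), so 2 row(s) emitted.
- player_id=2, cat=FL: no r row matches, row kept with r columns NULL.
- player_id=3, cat=JV: no r row matches, row kept with r columns NULL.
- player_id=5, cat=FL: no r row matches, row kept with r columns NULL.
After projecting and ordering:
l.cat | r.player_id
FL | NULL
FL | NULL
FL | NULL
JV | NULL
JV | NULL
PD | 7
PD | 7
RF | NULL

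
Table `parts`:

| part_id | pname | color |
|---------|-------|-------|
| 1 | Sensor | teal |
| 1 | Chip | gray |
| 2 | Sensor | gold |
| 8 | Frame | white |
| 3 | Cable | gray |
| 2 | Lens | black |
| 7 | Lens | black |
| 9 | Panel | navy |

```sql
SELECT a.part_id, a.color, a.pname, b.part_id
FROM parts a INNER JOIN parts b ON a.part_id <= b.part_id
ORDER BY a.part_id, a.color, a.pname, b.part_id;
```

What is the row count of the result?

38

INNER JOIN keeps only pairs where the ON condition holds.
Matching on a.part_id <= b.part_id.
- a row (part_id=1): matches 8 b row(s) → 8 output row(s).
- a row (part_id=1): matches 8 b row(s) → 8 output row(s).
- a row (part_id=2): matches 6 b row(s) → 6 output row(s).
- a row (part_id=8): matches 2 b row(s) → 2 output row(s).
- a row (part_id=3): matches 4 b row(s) → 4 output row(s).
- a row (part_id=2): matches 6 b row(s) → 6 output row(s).
- a row (part_id=7): matches 3 b row(s) → 3 output row(s).
- a row (part_id=9): matches 1 b row(s) → 1 output row(s).
Total: 38 rows.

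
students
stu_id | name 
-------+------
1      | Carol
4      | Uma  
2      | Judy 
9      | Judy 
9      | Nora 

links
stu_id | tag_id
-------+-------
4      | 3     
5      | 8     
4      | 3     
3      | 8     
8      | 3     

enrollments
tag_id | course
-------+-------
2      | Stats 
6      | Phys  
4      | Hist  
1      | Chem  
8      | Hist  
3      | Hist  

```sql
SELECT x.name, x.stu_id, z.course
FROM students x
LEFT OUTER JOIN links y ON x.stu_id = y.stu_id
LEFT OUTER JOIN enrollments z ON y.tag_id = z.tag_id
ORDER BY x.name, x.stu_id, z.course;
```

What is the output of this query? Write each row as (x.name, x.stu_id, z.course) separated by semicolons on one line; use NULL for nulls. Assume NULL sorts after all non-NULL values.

(Carol, 1, NULL); (Judy, 2, NULL); (Judy, 9, NULL); (Nora, 9, NULL); (Uma, 4, Hist); (Uma, 4, Hist)

Step 1 — x LEFT JOIN y on stu_id → 6 row(s).
Then LEFT JOIN `enrollments z` on tag_id: each of those 6 rows is kept; rows whose y.tag_id has no match in z get NULL for z's columns.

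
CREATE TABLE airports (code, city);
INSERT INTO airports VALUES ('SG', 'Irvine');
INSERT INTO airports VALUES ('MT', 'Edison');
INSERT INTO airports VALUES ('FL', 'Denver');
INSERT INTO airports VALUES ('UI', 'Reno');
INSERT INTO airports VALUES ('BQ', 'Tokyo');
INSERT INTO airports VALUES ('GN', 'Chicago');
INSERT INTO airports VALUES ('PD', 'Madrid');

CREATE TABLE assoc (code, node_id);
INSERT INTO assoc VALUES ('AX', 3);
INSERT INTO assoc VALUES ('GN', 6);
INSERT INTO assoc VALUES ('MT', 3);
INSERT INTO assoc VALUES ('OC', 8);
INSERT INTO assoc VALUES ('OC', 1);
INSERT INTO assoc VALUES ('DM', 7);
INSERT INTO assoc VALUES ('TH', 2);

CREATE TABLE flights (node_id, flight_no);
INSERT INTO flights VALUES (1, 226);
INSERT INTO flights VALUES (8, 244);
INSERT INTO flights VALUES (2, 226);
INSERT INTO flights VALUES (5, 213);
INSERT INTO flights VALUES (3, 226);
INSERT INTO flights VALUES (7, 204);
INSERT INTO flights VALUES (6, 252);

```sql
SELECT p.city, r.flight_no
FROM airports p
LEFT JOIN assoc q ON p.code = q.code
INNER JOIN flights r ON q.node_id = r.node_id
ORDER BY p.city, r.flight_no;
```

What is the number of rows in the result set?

Joins associate left-to-right: airports LEFT JOIN assoc on code gives 7 intermediate row(s).
Then INNER JOIN `flights r` on node_id: keep only rows whose q.node_id appears in r.
Result: 2 row(s).

2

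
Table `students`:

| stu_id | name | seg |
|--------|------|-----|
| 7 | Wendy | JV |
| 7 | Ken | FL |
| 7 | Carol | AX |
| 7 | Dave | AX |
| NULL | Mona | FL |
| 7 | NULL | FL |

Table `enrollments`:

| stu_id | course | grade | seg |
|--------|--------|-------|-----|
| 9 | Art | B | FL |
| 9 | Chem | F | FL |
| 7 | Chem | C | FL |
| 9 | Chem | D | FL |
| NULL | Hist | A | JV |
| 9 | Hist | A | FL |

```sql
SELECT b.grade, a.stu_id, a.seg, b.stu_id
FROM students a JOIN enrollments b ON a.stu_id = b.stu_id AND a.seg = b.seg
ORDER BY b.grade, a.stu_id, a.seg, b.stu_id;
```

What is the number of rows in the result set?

INNER JOIN keeps only pairs where the ON condition holds.
Matching on a.stu_id = b.stu_id AND a.seg = b.seg. A NULL in a compared column never satisfies the condition.
- a[0] stu_id=7, seg=JV → no match; dropped.
- a[1] stu_id=7, seg=FL → 1 match(es) in b → 1 row(s).
- a[2] stu_id=7, seg=AX → no match; dropped.
- a[3] stu_id=7, seg=AX → no match; dropped.
- a[4] stu_id=NULL, seg=FL → no match; dropped.
- a[5] stu_id=7, seg=FL → 1 match(es) in b → 1 row(s).
Total: 2 rows.

2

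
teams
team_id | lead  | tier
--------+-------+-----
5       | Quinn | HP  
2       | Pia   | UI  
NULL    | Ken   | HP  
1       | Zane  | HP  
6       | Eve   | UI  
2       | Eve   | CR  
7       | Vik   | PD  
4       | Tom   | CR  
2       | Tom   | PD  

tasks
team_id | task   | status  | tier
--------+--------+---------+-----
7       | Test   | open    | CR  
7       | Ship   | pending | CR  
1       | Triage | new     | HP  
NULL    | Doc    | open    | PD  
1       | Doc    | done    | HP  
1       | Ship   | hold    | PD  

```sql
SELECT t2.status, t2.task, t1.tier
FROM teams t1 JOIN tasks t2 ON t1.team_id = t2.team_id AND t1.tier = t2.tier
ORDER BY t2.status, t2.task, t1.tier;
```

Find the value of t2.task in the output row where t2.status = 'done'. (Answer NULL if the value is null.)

Doc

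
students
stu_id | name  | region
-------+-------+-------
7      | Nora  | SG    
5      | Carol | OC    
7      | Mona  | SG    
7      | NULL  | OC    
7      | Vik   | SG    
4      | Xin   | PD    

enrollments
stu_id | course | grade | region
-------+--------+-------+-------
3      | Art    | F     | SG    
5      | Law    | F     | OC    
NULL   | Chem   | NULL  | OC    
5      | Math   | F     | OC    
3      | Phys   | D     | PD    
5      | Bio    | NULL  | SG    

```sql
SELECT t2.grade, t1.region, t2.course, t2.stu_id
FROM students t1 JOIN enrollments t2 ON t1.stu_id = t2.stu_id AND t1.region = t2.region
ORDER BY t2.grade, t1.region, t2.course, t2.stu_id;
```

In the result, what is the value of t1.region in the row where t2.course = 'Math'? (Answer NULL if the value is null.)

OC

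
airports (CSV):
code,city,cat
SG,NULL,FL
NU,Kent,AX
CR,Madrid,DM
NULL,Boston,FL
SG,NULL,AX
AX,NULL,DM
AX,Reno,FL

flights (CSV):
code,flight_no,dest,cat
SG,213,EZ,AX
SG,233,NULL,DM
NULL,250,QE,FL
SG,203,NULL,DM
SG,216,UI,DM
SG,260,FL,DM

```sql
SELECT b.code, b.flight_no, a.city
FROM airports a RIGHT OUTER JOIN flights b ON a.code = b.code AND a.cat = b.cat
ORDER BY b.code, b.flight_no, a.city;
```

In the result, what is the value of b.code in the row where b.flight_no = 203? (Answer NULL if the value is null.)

SG

RIGHT JOIN keeps every row from `flights`; unmatched rows get NULL for `airports`'s columns.
Matching on a.code = b.code AND a.cat = b.cat. A NULL in a compared column never satisfies the condition.
- a row (code=SG, cat=FL): no match.
- a row (code=NU, cat=AX): no match.
- a row (code=CR, cat=DM): no match.
- a row (code=NULL, cat=FL): no match.
- a row (code=SG, cat=AX): matches 1 b row(s) → 1 output row(s).
- a row (code=AX, cat=DM): no match.
- a row (code=AX, cat=FL): no match.
- 5 row(s) from b found no a partner → padded with NULL.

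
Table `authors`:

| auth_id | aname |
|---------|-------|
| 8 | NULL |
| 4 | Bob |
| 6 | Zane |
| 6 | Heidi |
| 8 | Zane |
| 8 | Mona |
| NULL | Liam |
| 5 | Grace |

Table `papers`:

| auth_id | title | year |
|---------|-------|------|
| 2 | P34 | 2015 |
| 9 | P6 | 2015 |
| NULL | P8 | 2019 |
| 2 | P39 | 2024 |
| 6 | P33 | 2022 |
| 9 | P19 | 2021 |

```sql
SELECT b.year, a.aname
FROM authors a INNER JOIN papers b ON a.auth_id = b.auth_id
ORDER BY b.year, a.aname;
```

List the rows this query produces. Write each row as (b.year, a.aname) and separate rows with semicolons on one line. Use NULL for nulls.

INNER JOIN keeps only pairs where the ON condition holds.
Matching on a.auth_id = b.auth_id. A NULL in a compared column never satisfies the condition.
Matched pairs: 2.

(2022, Heidi); (2022, Zane)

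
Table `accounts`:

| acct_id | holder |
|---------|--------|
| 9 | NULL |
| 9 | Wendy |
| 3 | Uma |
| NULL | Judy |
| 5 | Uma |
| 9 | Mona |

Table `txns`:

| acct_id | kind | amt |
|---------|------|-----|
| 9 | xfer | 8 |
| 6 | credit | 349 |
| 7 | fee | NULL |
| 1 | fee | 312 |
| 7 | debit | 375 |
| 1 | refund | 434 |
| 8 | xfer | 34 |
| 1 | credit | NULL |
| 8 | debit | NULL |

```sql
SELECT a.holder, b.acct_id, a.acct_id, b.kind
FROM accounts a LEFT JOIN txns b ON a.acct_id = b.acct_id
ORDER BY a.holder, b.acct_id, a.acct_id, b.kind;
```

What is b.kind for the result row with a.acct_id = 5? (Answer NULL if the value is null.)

NULL

LEFT JOIN keeps every row from `accounts`; unmatched rows get NULL for `txns`'s columns.
Matching on a.acct_id = b.acct_id. A NULL in a compared column never satisfies the condition.
Matched pairs: 3; unmatched a rows kept: 3.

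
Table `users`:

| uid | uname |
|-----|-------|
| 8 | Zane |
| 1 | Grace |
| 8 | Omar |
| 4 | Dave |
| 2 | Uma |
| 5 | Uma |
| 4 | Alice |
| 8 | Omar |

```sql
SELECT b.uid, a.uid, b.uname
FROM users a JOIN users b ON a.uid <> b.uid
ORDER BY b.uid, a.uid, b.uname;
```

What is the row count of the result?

48

INNER JOIN keeps only pairs where the ON condition holds.
Matching on a.uid <> b.uid.
Matched pairs: 48.
Total: 48 rows.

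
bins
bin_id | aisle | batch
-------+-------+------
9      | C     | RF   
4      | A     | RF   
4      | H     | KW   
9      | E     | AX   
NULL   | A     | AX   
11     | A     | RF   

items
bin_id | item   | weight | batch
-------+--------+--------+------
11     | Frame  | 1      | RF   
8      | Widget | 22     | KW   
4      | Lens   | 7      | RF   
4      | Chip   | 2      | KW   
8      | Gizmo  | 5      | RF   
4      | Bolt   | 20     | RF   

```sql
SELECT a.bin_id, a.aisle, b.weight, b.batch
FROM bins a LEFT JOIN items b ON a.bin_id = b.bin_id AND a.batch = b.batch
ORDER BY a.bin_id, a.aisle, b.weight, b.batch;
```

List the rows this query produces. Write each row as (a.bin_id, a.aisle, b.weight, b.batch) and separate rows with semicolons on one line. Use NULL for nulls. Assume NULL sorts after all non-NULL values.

(4, A, 7, RF); (4, A, 20, RF); (4, H, 2, KW); (9, C, NULL, NULL); (9, E, NULL, NULL); (11, A, 1, RF); (NULL, A, NULL, NULL)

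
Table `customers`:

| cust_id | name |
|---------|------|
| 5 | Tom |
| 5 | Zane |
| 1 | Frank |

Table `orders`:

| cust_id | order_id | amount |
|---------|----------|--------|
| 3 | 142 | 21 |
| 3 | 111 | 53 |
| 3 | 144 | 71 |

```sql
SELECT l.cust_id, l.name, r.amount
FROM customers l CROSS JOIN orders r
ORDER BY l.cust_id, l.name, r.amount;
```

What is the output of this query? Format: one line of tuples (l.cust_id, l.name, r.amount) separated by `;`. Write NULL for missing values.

CROSS JOIN pairs every row of `customers` with every row of `orders`: 3 × 3 = 9 rows.
After projecting and ordering:
l.cust_id | l.name | r.amount
1 | Frank | 21
1 | Frank | 53
1 | Frank | 71
5 | Tom | 21
5 | Tom | 53
5 | Tom | 71
5 | Zane | 21
5 | Zane | 53
5 | Zane | 71

(1, Frank, 21); (1, Frank, 53); (1, Frank, 71); (5, Tom, 21); (5, Tom, 53); (5, Tom, 71); (5, Zane, 21); (5, Zane, 53); (5, Zane, 71)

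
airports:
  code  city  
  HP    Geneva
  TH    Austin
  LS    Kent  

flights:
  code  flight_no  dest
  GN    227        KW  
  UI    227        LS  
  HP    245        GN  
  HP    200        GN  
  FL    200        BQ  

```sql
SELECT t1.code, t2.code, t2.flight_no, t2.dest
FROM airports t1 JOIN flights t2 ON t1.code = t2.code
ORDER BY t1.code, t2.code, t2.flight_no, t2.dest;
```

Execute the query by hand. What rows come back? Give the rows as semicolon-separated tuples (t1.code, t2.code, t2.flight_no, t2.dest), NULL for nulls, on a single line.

(HP, HP, 200, GN); (HP, HP, 245, GN)

INNER JOIN keeps only pairs where the ON condition holds.
Matching on t1.code = t2.code.
- t1 (code=HP) pairs with 2 row(s) of t2.
- t1 (code=TH) has no partner → excluded.
- t1 (code=LS) has no partner → excluded.
After projecting and ordering:
t1.code | t2.code | t2.flight_no | t2.dest
HP | HP | 200 | GN
HP | HP | 245 | GN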